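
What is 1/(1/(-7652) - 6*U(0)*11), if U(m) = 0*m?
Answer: -7652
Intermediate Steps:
U(m) = 0
1/(1/(-7652) - 6*U(0)*11) = 1/(1/(-7652) - 6*0*11) = 1/(-1/7652 + 0*11) = 1/(-1/7652 + 0) = 1/(-1/7652) = -7652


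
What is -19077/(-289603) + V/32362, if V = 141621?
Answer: 41631236337/9372132286 ≈ 4.4420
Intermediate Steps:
-19077/(-289603) + V/32362 = -19077/(-289603) + 141621/32362 = -19077*(-1/289603) + 141621*(1/32362) = 19077/289603 + 141621/32362 = 41631236337/9372132286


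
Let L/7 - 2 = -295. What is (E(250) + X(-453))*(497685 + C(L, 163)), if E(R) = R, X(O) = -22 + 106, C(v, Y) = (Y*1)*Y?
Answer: 175100836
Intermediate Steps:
L = -2051 (L = 14 + 7*(-295) = 14 - 2065 = -2051)
C(v, Y) = Y² (C(v, Y) = Y*Y = Y²)
X(O) = 84
(E(250) + X(-453))*(497685 + C(L, 163)) = (250 + 84)*(497685 + 163²) = 334*(497685 + 26569) = 334*524254 = 175100836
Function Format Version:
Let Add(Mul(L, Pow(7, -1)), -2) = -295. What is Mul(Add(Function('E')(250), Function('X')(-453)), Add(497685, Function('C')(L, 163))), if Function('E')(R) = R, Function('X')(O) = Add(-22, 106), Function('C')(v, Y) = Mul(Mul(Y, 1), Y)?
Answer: 175100836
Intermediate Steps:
L = -2051 (L = Add(14, Mul(7, -295)) = Add(14, -2065) = -2051)
Function('C')(v, Y) = Pow(Y, 2) (Function('C')(v, Y) = Mul(Y, Y) = Pow(Y, 2))
Function('X')(O) = 84
Mul(Add(Function('E')(250), Function('X')(-453)), Add(497685, Function('C')(L, 163))) = Mul(Add(250, 84), Add(497685, Pow(163, 2))) = Mul(334, Add(497685, 26569)) = Mul(334, 524254) = 175100836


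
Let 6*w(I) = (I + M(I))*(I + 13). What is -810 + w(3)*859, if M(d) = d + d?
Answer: 19806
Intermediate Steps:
M(d) = 2*d
w(I) = I*(13 + I)/2 (w(I) = ((I + 2*I)*(I + 13))/6 = ((3*I)*(13 + I))/6 = (3*I*(13 + I))/6 = I*(13 + I)/2)
-810 + w(3)*859 = -810 + ((1/2)*3*(13 + 3))*859 = -810 + ((1/2)*3*16)*859 = -810 + 24*859 = -810 + 20616 = 19806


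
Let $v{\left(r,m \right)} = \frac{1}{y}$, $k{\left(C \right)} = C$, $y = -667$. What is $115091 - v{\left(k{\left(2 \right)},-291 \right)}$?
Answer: $\frac{76765698}{667} \approx 1.1509 \cdot 10^{5}$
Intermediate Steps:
$v{\left(r,m \right)} = - \frac{1}{667}$ ($v{\left(r,m \right)} = \frac{1}{-667} = - \frac{1}{667}$)
$115091 - v{\left(k{\left(2 \right)},-291 \right)} = 115091 - - \frac{1}{667} = 115091 + \frac{1}{667} = \frac{76765698}{667}$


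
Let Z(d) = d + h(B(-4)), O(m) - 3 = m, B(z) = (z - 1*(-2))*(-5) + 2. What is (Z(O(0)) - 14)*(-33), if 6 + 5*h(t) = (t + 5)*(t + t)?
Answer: -11451/5 ≈ -2290.2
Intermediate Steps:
B(z) = -8 - 5*z (B(z) = (z + 2)*(-5) + 2 = (2 + z)*(-5) + 2 = (-10 - 5*z) + 2 = -8 - 5*z)
h(t) = -6/5 + 2*t*(5 + t)/5 (h(t) = -6/5 + ((t + 5)*(t + t))/5 = -6/5 + ((5 + t)*(2*t))/5 = -6/5 + (2*t*(5 + t))/5 = -6/5 + 2*t*(5 + t)/5)
O(m) = 3 + m
Z(d) = 402/5 + d (Z(d) = d + (-6/5 + 2*(-8 - 5*(-4)) + 2*(-8 - 5*(-4))²/5) = d + (-6/5 + 2*(-8 + 20) + 2*(-8 + 20)²/5) = d + (-6/5 + 2*12 + (⅖)*12²) = d + (-6/5 + 24 + (⅖)*144) = d + (-6/5 + 24 + 288/5) = d + 402/5 = 402/5 + d)
(Z(O(0)) - 14)*(-33) = ((402/5 + (3 + 0)) - 14)*(-33) = ((402/5 + 3) - 14)*(-33) = (417/5 - 14)*(-33) = (347/5)*(-33) = -11451/5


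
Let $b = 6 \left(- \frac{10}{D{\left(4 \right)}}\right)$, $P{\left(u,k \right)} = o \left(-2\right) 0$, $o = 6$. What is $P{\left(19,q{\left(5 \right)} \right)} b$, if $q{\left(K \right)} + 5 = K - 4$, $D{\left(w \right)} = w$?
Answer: $0$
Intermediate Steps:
$q{\left(K \right)} = -9 + K$ ($q{\left(K \right)} = -5 + \left(K - 4\right) = -5 + \left(-4 + K\right) = -9 + K$)
$P{\left(u,k \right)} = 0$ ($P{\left(u,k \right)} = 6 \left(-2\right) 0 = \left(-12\right) 0 = 0$)
$b = -15$ ($b = 6 \left(- \frac{10}{4}\right) = 6 \left(\left(-10\right) \frac{1}{4}\right) = 6 \left(- \frac{5}{2}\right) = -15$)
$P{\left(19,q{\left(5 \right)} \right)} b = 0 \left(-15\right) = 0$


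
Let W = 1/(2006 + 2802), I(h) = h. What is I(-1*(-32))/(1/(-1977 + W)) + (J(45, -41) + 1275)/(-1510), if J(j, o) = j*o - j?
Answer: -11482467397/181502 ≈ -63264.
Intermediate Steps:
W = 1/4808 ≈ 0.00020799
J(j, o) = -j + j*o
I(-1*(-32))/(1/(-1977 + W)) + (J(45, -41) + 1275)/(-1510) = (-1*(-32))/(1/(-1977 + 1/4808)) + (45*(-1 - 41) + 1275)/(-1510) = 32/(1/(-9505415/4808)) + (45*(-42) + 1275)*(-1/1510) = 32/(-4808/9505415) + (-1890 + 1275)*(-1/1510) = 32*(-9505415/4808) - 615*(-1/1510) = -38021660/601 + 123/302 = -11482467397/181502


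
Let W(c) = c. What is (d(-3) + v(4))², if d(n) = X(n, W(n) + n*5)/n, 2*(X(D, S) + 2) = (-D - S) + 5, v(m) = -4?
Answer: 529/9 ≈ 58.778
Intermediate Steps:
X(D, S) = ½ - D/2 - S/2 (X(D, S) = -2 + ((-D - S) + 5)/2 = -2 + (5 - D - S)/2 = -2 + (5/2 - D/2 - S/2) = ½ - D/2 - S/2)
d(n) = (½ - 7*n/2)/n (d(n) = (½ - n/2 - (n + n*5)/2)/n = (½ - n/2 - (n + 5*n)/2)/n = (½ - n/2 - 3*n)/n = (½ - 7*n/2)/n)
(d(-3) + v(4))² = ((½)*(1 - 7*(-3))/(-3) - 4)² = ((½)*(-⅓)*(1 + 21) - 4)² = ((½)*(-⅓)*22 - 4)² = (-11/3 - 4)² = (-23/3)² = 529/9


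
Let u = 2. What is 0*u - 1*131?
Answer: -131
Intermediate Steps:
0*u - 1*131 = 0*2 - 1*131 = 0 - 131 = -131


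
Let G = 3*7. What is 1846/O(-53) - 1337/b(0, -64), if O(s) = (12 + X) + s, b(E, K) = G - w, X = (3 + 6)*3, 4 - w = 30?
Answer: -52740/329 ≈ -160.30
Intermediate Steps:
G = 21
w = -26 (w = 4 - 1*30 = 4 - 30 = -26)
X = 27 (X = 9*3 = 27)
b(E, K) = 47 (b(E, K) = 21 - 1*(-26) = 21 + 26 = 47)
O(s) = 39 + s (O(s) = (12 + 27) + s = 39 + s)
1846/O(-53) - 1337/b(0, -64) = 1846/(39 - 53) - 1337/47 = 1846/(-14) - 1337*1/47 = 1846*(-1/14) - 1337/47 = -923/7 - 1337/47 = -52740/329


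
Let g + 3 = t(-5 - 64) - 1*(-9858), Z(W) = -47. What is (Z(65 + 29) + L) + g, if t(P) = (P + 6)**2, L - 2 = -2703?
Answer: 11076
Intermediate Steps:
L = -2701 (L = 2 - 2703 = -2701)
t(P) = (6 + P)**2
g = 13824 (g = -3 + ((6 + (-5 - 64))**2 - 1*(-9858)) = -3 + ((6 - 69)**2 + 9858) = -3 + ((-63)**2 + 9858) = -3 + (3969 + 9858) = -3 + 13827 = 13824)
(Z(65 + 29) + L) + g = (-47 - 2701) + 13824 = -2748 + 13824 = 11076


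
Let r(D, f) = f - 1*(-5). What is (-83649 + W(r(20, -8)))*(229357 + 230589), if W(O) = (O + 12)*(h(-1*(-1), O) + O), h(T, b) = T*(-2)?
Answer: -38494720524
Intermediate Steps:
r(D, f) = 5 + f (r(D, f) = f + 5 = 5 + f)
h(T, b) = -2*T
W(O) = (-2 + O)*(12 + O) (W(O) = (O + 12)*(-(-2)*(-1) + O) = (12 + O)*(-2*1 + O) = (12 + O)*(-2 + O) = (-2 + O)*(12 + O))
(-83649 + W(r(20, -8)))*(229357 + 230589) = (-83649 + (-24 + (5 - 8)² + 10*(5 - 8)))*(229357 + 230589) = (-83649 + (-24 + (-3)² + 10*(-3)))*459946 = (-83649 + (-24 + 9 - 30))*459946 = (-83649 - 45)*459946 = -83694*459946 = -38494720524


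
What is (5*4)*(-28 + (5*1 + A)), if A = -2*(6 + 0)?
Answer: -700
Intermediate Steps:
A = -12 (A = -2*6 = -12)
(5*4)*(-28 + (5*1 + A)) = (5*4)*(-28 + (5*1 - 12)) = 20*(-28 + (5 - 12)) = 20*(-28 - 7) = 20*(-35) = -700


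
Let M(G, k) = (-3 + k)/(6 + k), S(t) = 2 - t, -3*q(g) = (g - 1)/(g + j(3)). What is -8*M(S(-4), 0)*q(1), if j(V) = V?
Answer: 0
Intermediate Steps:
q(g) = -(-1 + g)/(3*(3 + g)) (q(g) = -(g - 1)/(3*(g + 3)) = -(-1 + g)/(3*(3 + g)))
M(G, k) = (-3 + k)/(6 + k)
-8*M(S(-4), 0)*q(1) = -8*(-3 + 0)/(6 + 0)*(1 - 1*1)/(3*(3 + 1)) = -8*-3/6*(⅓)*(1 - 1)/4 = -8*(⅙)*(-3)*(⅓)*(¼)*0 = -(-4)*0 = -8*0 = 0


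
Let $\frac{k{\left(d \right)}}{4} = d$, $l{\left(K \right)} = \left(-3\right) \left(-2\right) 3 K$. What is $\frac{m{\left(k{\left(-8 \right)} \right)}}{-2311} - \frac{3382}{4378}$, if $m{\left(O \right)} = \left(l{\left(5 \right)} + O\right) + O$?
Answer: $- \frac{3964815}{5058779} \approx -0.78375$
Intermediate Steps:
$l{\left(K \right)} = 18 K$ ($l{\left(K \right)} = 6 \cdot 3 K = 18 K$)
$k{\left(d \right)} = 4 d$
$m{\left(O \right)} = 90 + 2 O$ ($m{\left(O \right)} = \left(18 \cdot 5 + O\right) + O = \left(90 + O\right) + O = 90 + 2 O$)
$\frac{m{\left(k{\left(-8 \right)} \right)}}{-2311} - \frac{3382}{4378} = \frac{90 + 2 \cdot 4 \left(-8\right)}{-2311} - \frac{3382}{4378} = \left(90 + 2 \left(-32\right)\right) \left(- \frac{1}{2311}\right) - \frac{1691}{2189} = \left(90 - 64\right) \left(- \frac{1}{2311}\right) - \frac{1691}{2189} = 26 \left(- \frac{1}{2311}\right) - \frac{1691}{2189} = - \frac{26}{2311} - \frac{1691}{2189} = - \frac{3964815}{5058779}$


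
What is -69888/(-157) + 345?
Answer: 124053/157 ≈ 790.15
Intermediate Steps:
-69888/(-157) + 345 = -69888*(-1)/157 + 345 = -364*(-192/157) + 345 = 69888/157 + 345 = 124053/157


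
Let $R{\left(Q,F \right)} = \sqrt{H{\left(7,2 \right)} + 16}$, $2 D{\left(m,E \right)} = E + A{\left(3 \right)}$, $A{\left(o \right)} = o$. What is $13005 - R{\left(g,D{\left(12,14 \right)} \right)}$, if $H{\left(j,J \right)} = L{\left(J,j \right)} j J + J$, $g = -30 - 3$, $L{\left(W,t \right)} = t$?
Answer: $13005 - 2 \sqrt{29} \approx 12994.0$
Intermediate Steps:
$g = -33$
$D{\left(m,E \right)} = \frac{3}{2} + \frac{E}{2}$ ($D{\left(m,E \right)} = \frac{E + 3}{2} = \frac{3 + E}{2} = \frac{3}{2} + \frac{E}{2}$)
$H{\left(j,J \right)} = J + J j^{2}$ ($H{\left(j,J \right)} = j j J + J = j^{2} J + J = J j^{2} + J = J + J j^{2}$)
$R{\left(Q,F \right)} = 2 \sqrt{29}$ ($R{\left(Q,F \right)} = \sqrt{2 \left(1 + 7^{2}\right) + 16} = \sqrt{2 \left(1 + 49\right) + 16} = \sqrt{2 \cdot 50 + 16} = \sqrt{100 + 16} = \sqrt{116} = 2 \sqrt{29}$)
$13005 - R{\left(g,D{\left(12,14 \right)} \right)} = 13005 - 2 \sqrt{29}$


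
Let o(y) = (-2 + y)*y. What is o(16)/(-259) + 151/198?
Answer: -749/7326 ≈ -0.10224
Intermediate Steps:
o(y) = y*(-2 + y)
o(16)/(-259) + 151/198 = (16*(-2 + 16))/(-259) + 151/198 = (16*14)*(-1/259) + 151*(1/198) = 224*(-1/259) + 151/198 = -32/37 + 151/198 = -749/7326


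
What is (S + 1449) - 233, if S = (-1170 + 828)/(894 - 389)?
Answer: 613738/505 ≈ 1215.3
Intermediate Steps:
S = -342/505 ≈ -0.67723
(S + 1449) - 233 = (-342/505 + 1449) - 233 = 731403/505 - 233 = 613738/505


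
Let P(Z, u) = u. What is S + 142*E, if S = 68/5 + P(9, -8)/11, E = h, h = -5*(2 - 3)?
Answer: 39758/55 ≈ 722.87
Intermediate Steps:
h = 5 (h = -5*(-1) = 5)
E = 5
S = 708/55 (S = 68/5 - 8/11 = 708/55 ≈ 12.873)
S + 142*E = 708/55 + 142*5 = 708/55 + 710 = 39758/55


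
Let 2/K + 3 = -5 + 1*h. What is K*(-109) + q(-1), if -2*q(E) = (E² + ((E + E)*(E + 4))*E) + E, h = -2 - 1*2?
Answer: 91/6 ≈ 15.167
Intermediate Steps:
h = -4 (h = -2 - 2 = -4)
K = -⅙ (K = 2/(-3 + (-5 + 1*(-4))) = 2/(-3 + (-5 - 4)) = 2/(-3 - 9) = 2/(-12) = 2*(-1/12) = -⅙ ≈ -0.16667)
q(E) = -E/2 - E²/2 - E²*(4 + E) (q(E) = -((E² + ((E + E)*(E + 4))*E) + E)/2 = -((E² + ((2*E)*(4 + E))*E) + E)/2 = -((E² + (2*E*(4 + E))*E) + E)/2 = -((E² + 2*E²*(4 + E)) + E)/2 = -(E + E² + 2*E²*(4 + E))/2 = -E/2 - E²/2 - E²*(4 + E))
K*(-109) + q(-1) = -⅙*(-109) - ½*(-1)*(1 + 2*(-1)² + 9*(-1)) = 109/6 - ½*(-1)*(1 + 2*1 - 9) = 109/6 - ½*(-1)*(1 + 2 - 9) = 109/6 - ½*(-1)*(-6) = 109/6 - 3 = 91/6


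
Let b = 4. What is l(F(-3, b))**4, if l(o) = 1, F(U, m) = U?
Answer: 1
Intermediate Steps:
l(F(-3, b))**4 = 1**4 = 1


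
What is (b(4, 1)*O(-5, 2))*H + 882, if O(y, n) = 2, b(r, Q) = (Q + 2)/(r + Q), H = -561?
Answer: 1044/5 ≈ 208.80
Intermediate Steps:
b(r, Q) = (2 + Q)/(Q + r)
(b(4, 1)*O(-5, 2))*H + 882 = (((2 + 1)/(1 + 4))*2)*(-561) + 882 = ((3/5)*2)*(-561) + 882 = (((⅕)*3)*2)*(-561) + 882 = ((⅗)*2)*(-561) + 882 = (6/5)*(-561) + 882 = -3366/5 + 882 = 1044/5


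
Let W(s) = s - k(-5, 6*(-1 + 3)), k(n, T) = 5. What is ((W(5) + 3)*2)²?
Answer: 36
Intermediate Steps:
W(s) = -5 + s (W(s) = s - 1*5 = s - 5 = -5 + s)
((W(5) + 3)*2)² = (((-5 + 5) + 3)*2)² = ((0 + 3)*2)² = (3*2)² = 6² = 36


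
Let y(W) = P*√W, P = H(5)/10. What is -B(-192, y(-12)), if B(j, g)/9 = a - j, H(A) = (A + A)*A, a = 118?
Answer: -2790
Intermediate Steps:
H(A) = 2*A² (H(A) = (2*A)*A = 2*A²)
P = 5 (P = (2*5²)/10 = (2*25)*(⅒) = 50*(⅒) = 5)
y(W) = 5*√W
B(j, g) = 1062 - 9*j (B(j, g) = 9*(118 - j) = 1062 - 9*j)
-B(-192, y(-12)) = -(1062 - 9*(-192)) = -(1062 + 1728) = -1*2790 = -2790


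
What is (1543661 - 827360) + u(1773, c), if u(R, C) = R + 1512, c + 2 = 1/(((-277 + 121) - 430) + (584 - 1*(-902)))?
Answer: 719586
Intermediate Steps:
c = -1799/900 (c = -2 + 1/(((-277 + 121) - 430) + (584 - 1*(-902))) = -2 + 1/((-156 - 430) + (584 + 902)) = -2 + 1/(-586 + 1486) = -2 + 1/900 = -1799/900 ≈ -1.9989)
u(R, C) = 1512 + R
(1543661 - 827360) + u(1773, c) = (1543661 - 827360) + (1512 + 1773) = 716301 + 3285 = 719586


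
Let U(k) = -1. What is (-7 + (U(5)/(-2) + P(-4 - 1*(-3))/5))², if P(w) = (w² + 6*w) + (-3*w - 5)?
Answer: 6241/100 ≈ 62.410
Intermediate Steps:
P(w) = -5 + w² + 3*w (P(w) = (w² + 6*w) + (-5 - 3*w) = -5 + w² + 3*w)
(-7 + (U(5)/(-2) + P(-4 - 1*(-3))/5))² = (-7 + (-1/(-2) + (-5 + (-4 - 1*(-3))² + 3*(-4 - 1*(-3)))/5))² = (-7 + (-1*(-½) + (-5 + (-4 + 3)² + 3*(-4 + 3))*(⅕)))² = (-7 + (½ + (-5 + (-1)² + 3*(-1))*(⅕)))² = (-7 + (½ + (-5 + 1 - 3)*(⅕)))² = (-7 + (½ - 7*⅕))² = (-7 + (½ - 7/5))² = (-7 - 9/10)² = (-79/10)² = 6241/100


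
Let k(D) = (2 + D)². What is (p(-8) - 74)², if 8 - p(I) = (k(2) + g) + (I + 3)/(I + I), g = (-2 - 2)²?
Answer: 2474329/256 ≈ 9665.3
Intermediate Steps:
g = 16 (g = (-4)² = 16)
p(I) = -24 - (3 + I)/(2*I) (p(I) = 8 - (((2 + 2)² + 16) + (I + 3)/(I + I)) = 8 - ((4² + 16) + (3 + I)/((2*I))) = 8 - ((16 + 16) + (3 + I)*(1/(2*I))) = 8 - (32 + (3 + I)/(2*I)) = 8 + (-32 - (3 + I)/(2*I)) = -24 - (3 + I)/(2*I))
(p(-8) - 74)² = ((½)*(-3 - 49*(-8))/(-8) - 74)² = ((½)*(-⅛)*(-3 + 392) - 74)² = ((½)*(-⅛)*389 - 74)² = (-389/16 - 74)² = (-1573/16)² = 2474329/256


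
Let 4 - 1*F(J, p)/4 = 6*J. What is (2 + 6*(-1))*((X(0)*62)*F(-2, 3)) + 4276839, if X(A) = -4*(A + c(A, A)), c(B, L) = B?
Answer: 4276839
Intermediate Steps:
F(J, p) = 16 - 24*J
X(A) = -8*A (X(A) = -4*(A + A) = -8*A)
(2 + 6*(-1))*((X(0)*62)*F(-2, 3)) + 4276839 = (2 + 6*(-1))*((-8*0*62)*(16 - 24*(-2))) + 4276839 = (2 - 6)*((0*62)*(16 + 48)) + 4276839 = -0*64 + 4276839 = -4*0 + 4276839 = 0 + 4276839 = 4276839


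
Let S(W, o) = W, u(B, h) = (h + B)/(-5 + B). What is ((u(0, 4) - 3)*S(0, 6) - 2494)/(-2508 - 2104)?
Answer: 1247/2306 ≈ 0.54076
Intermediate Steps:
u(B, h) = (B + h)/(-5 + B)
((u(0, 4) - 3)*S(0, 6) - 2494)/(-2508 - 2104) = (((0 + 4)/(-5 + 0) - 3)*0 - 2494)/(-2508 - 2104) = ((4/(-5) - 3)*0 - 2494)/(-4612) = ((-1/5*4 - 3)*0 - 2494)*(-1/4612) = ((-4/5 - 3)*0 - 2494)*(-1/4612) = (-19/5*0 - 2494)*(-1/4612) = (0 - 2494)*(-1/4612) = -2494*(-1/4612) = 1247/2306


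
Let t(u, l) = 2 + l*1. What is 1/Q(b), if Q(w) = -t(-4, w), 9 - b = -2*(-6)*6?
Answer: 1/61 ≈ 0.016393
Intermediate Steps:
t(u, l) = 2 + l
b = -63 (b = 9 - (-2*(-6))*6 = 9 - 12*6 = 9 - 1*72 = 9 - 72 = -63)
Q(w) = -2 - w (Q(w) = -(2 + w) = -2 - w)
1/Q(b) = 1/(-2 - 1*(-63)) = 1/(-2 + 63) = 1/61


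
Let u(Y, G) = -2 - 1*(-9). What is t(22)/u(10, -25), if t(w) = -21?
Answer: -3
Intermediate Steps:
u(Y, G) = 7 (u(Y, G) = -2 + 9 = 7)
t(22)/u(10, -25) = -21/7 = -21*⅐ = -3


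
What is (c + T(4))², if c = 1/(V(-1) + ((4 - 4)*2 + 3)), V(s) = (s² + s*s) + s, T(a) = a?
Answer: 289/16 ≈ 18.063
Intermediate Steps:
V(s) = s + 2*s² (V(s) = (s² + s²) + s = 2*s² + s = s + 2*s²)
c = ¼ (c = 1/(-(1 + 2*(-1)) + ((4 - 4)*2 + 3)) = 1/(-(1 - 2) + (0*2 + 3)) = 1/(-1*(-1) + (0 + 3)) = 1/(1 + 3) = 1/4 = ¼ ≈ 0.25000)
(c + T(4))² = (¼ + 4)² = (17/4)² = 289/16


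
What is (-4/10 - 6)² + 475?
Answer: 12899/25 ≈ 515.96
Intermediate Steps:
(-4/10 - 6)² + 475 = (-4*⅒ - 6)² + 475 = (-⅖ - 6)² + 475 = (-32/5)² + 475 = 1024/25 + 475 = 12899/25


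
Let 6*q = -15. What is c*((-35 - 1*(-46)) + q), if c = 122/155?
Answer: 1037/155 ≈ 6.6903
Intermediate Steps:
q = -5/2 (q = (⅙)*(-15) = -5/2 ≈ -2.5000)
c = 122/155 (c = 122*(1/155) = 122/155 ≈ 0.78710)
c*((-35 - 1*(-46)) + q) = 122*((-35 - 1*(-46)) - 5/2)/155 = 122*((-35 + 46) - 5/2)/155 = 122*(11 - 5/2)/155 = (122/155)*(17/2) = 1037/155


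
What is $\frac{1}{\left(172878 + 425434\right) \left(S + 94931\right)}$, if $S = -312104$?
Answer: $- \frac{1}{129937211976} \approx -7.696 \cdot 10^{-12}$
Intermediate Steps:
$\frac{1}{\left(172878 + 425434\right) \left(S + 94931\right)} = \frac{1}{\left(172878 + 425434\right) \left(-312104 + 94931\right)} = \frac{1}{598312 \left(-217173\right)} = \frac{1}{-129937211976} = - \frac{1}{129937211976}$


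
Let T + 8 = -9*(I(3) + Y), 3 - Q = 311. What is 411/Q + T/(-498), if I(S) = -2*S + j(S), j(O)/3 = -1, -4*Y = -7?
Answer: -222311/153384 ≈ -1.4494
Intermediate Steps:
Y = 7/4 (Y = -1/4*(-7) = 7/4 ≈ 1.7500)
j(O) = -3 (j(O) = 3*(-1) = -3)
Q = -308 (Q = 3 - 1*311 = 3 - 311 = -308)
I(S) = -3 - 2*S (I(S) = -2*S - 3 = -3 - 2*S)
T = 229/4 (T = -8 - 9*((-3 - 2*3) + 7/4) = -8 - 9*((-3 - 6) + 7/4) = -8 - 9*(-9 + 7/4) = -8 - 9*(-29/4) = -8 + 261/4 = 229/4 ≈ 57.250)
411/Q + T/(-498) = 411/(-308) + (229/4)/(-498) = 411*(-1/308) + (229/4)*(-1/498) = -411/308 - 229/1992 = -222311/153384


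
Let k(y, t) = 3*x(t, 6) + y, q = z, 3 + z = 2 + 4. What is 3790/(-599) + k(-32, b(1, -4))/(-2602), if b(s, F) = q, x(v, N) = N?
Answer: -4926597/779299 ≈ -6.3218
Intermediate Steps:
z = 3 (z = -3 + (2 + 4) = -3 + 6 = 3)
q = 3
b(s, F) = 3
k(y, t) = 18 + y (k(y, t) = 3*6 + y = 18 + y)
3790/(-599) + k(-32, b(1, -4))/(-2602) = 3790/(-599) + (18 - 32)/(-2602) = 3790*(-1/599) - 14*(-1/2602) = -3790/599 + 7/1301 = -4926597/779299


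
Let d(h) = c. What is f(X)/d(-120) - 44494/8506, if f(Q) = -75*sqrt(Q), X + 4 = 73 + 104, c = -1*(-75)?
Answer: -22247/4253 - sqrt(173) ≈ -18.384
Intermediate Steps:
c = 75
d(h) = 75
X = 173 (X = -4 + (73 + 104) = -4 + 177 = 173)
f(X)/d(-120) - 44494/8506 = -75*sqrt(173)/75 - 44494/8506 = -75*sqrt(173)*(1/75) - 44494*1/8506 = -sqrt(173) - 22247/4253 = -22247/4253 - sqrt(173)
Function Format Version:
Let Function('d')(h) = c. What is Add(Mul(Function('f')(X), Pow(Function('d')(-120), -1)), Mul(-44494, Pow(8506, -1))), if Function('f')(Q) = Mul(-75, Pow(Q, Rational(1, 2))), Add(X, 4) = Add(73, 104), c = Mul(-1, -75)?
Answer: Add(Rational(-22247, 4253), Mul(-1, Pow(173, Rational(1, 2)))) ≈ -18.384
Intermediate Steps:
c = 75
Function('d')(h) = 75
X = 173 (X = Add(-4, Add(73, 104)) = Add(-4, 177) = 173)
Add(Mul(Function('f')(X), Pow(Function('d')(-120), -1)), Mul(-44494, Pow(8506, -1))) = Add(Mul(Mul(-75, Pow(173, Rational(1, 2))), Pow(75, -1)), Mul(-44494, Pow(8506, -1))) = Add(Mul(Mul(-75, Pow(173, Rational(1, 2))), Rational(1, 75)), Mul(-44494, Rational(1, 8506))) = Add(Mul(-1, Pow(173, Rational(1, 2))), Rational(-22247, 4253)) = Add(Rational(-22247, 4253), Mul(-1, Pow(173, Rational(1, 2))))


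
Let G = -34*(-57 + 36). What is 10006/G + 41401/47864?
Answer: 254243749/17087448 ≈ 14.879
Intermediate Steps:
G = 714 (G = -34*(-21) = 714)
10006/G + 41401/47864 = 10006/714 + 41401/47864 = 10006*(1/714) + 41401*(1/47864) = 5003/357 + 41401/47864 = 254243749/17087448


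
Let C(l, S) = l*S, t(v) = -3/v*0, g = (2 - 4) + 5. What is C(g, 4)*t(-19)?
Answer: 0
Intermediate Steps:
g = 3 (g = -2 + 5 = 3)
t(v) = 0
C(l, S) = S*l
C(g, 4)*t(-19) = (4*3)*0 = 12*0 = 0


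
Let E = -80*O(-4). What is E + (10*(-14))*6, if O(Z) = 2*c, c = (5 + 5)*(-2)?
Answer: 2360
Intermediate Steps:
c = -20 (c = 10*(-2) = -20)
O(Z) = -40 (O(Z) = 2*(-20) = -40)
E = 3200 (E = -80*(-40) = 3200)
E + (10*(-14))*6 = 3200 + (10*(-14))*6 = 3200 - 140*6 = 3200 - 840 = 2360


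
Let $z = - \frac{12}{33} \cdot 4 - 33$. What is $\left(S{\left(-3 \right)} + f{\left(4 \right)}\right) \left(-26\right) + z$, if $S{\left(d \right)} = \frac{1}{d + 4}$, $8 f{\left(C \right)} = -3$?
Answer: $- \frac{2231}{44} \approx -50.705$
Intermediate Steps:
$f{\left(C \right)} = - \frac{3}{8}$ ($f{\left(C \right)} = \frac{1}{8} \left(-3\right) = - \frac{3}{8}$)
$S{\left(d \right)} = \frac{1}{4 + d}$
$z = - \frac{379}{11}$ ($z = \left(-12\right) \frac{1}{33} \cdot 4 - 33 = \left(- \frac{4}{11}\right) 4 - 33 = - \frac{16}{11} - 33 = - \frac{379}{11} \approx -34.455$)
$\left(S{\left(-3 \right)} + f{\left(4 \right)}\right) \left(-26\right) + z = \left(\frac{1}{4 - 3} - \frac{3}{8}\right) \left(-26\right) - \frac{379}{11} = \left(1^{-1} - \frac{3}{8}\right) \left(-26\right) - \frac{379}{11} = \left(1 - \frac{3}{8}\right) \left(-26\right) - \frac{379}{11} = \frac{5}{8} \left(-26\right) - \frac{379}{11} = - \frac{65}{4} - \frac{379}{11} = - \frac{2231}{44}$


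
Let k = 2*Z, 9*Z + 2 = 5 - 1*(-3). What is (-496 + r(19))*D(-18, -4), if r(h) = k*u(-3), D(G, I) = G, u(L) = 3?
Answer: 8856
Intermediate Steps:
Z = ⅔ (Z = -2/9 + (5 - 1*(-3))/9 = -2/9 + (5 + 3)/9 = -2/9 + (⅑)*8 = -2/9 + 8/9 = ⅔ ≈ 0.66667)
k = 4/3 (k = 2*(⅔) = 4/3 ≈ 1.3333)
r(h) = 4 (r(h) = (4/3)*3 = 4)
(-496 + r(19))*D(-18, -4) = (-496 + 4)*(-18) = -492*(-18) = 8856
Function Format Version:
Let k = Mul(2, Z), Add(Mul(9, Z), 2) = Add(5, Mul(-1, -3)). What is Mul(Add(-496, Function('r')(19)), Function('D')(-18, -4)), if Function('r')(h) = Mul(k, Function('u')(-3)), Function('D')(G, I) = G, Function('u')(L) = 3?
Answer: 8856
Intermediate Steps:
Z = Rational(2, 3) (Z = Add(Rational(-2, 9), Mul(Rational(1, 9), Add(5, Mul(-1, -3)))) = Add(Rational(-2, 9), Mul(Rational(1, 9), Add(5, 3))) = Add(Rational(-2, 9), Mul(Rational(1, 9), 8)) = Add(Rational(-2, 9), Rational(8, 9)) = Rational(2, 3) ≈ 0.66667)
k = Rational(4, 3) (k = Mul(2, Rational(2, 3)) = Rational(4, 3) ≈ 1.3333)
Function('r')(h) = 4 (Function('r')(h) = Mul(Rational(4, 3), 3) = 4)
Mul(Add(-496, Function('r')(19)), Function('D')(-18, -4)) = Mul(Add(-496, 4), -18) = Mul(-492, -18) = 8856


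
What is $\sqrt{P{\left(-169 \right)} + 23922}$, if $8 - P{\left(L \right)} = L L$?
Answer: $i \sqrt{4631} \approx 68.052 i$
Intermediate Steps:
$P{\left(L \right)} = 8 - L^{2}$ ($P{\left(L \right)} = 8 - L L = 8 - L^{2}$)
$\sqrt{P{\left(-169 \right)} + 23922} = \sqrt{\left(8 - \left(-169\right)^{2}\right) + 23922} = \sqrt{\left(8 - 28561\right) + 23922} = \sqrt{-28553 + 23922} = \sqrt{-4631} = i \sqrt{4631}$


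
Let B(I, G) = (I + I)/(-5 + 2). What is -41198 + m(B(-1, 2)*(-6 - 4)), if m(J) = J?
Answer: -123614/3 ≈ -41205.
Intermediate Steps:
B(I, G) = -2*I/3 (B(I, G) = (2*I)/(-3) = (2*I)*(-⅓) = -2*I/3)
-41198 + m(B(-1, 2)*(-6 - 4)) = -41198 + (-⅔*(-1))*(-6 - 4) = -41198 + (⅔)*(-10) = -41198 - 20/3 = -123614/3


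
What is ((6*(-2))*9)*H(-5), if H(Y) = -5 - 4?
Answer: 972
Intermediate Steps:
H(Y) = -9
((6*(-2))*9)*H(-5) = ((6*(-2))*9)*(-9) = -12*9*(-9) = -108*(-9) = 972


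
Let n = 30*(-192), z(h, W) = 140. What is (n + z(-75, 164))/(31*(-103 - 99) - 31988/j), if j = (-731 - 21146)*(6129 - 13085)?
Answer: 213807858860/238232180983 ≈ 0.89748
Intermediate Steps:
j = 152176412 (j = -21877*(-6956) = 152176412)
n = -5760
(n + z(-75, 164))/(31*(-103 - 99) - 31988/j) = (-5760 + 140)/(31*(-103 - 99) - 31988/152176412) = -5620/(31*(-202) - 31988*1/152176412) = -5620/(-6262 - 7997/38044103) = -5620/(-238232180983/38044103) = -5620*(-38044103/238232180983) = 213807858860/238232180983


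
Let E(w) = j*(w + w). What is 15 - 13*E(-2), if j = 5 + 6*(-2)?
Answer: -349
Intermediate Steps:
j = -7 (j = 5 - 12 = -7)
E(w) = -14*w (E(w) = -7*(w + w) = -14*w)
15 - 13*E(-2) = 15 - (-182)*(-2) = 15 - 13*28 = 15 - 364 = -349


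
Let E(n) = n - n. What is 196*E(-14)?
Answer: 0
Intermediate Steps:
E(n) = 0
196*E(-14) = 196*0 = 0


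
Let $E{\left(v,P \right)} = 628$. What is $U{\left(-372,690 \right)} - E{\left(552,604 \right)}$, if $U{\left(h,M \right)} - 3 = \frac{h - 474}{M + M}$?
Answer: $- \frac{143891}{230} \approx -625.61$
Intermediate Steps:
$U{\left(h,M \right)} = 3 + \frac{-474 + h}{2 M}$ ($U{\left(h,M \right)} = 3 + \frac{h - 474}{M + M} = 3 + \frac{-474 + h}{2 M}$)
$U{\left(-372,690 \right)} - E{\left(552,604 \right)} = \frac{-474 - 372 + 6 \cdot 690}{2 \cdot 690} - 628 = \frac{1}{2} \cdot \frac{1}{690} \left(-474 - 372 + 4140\right) - 628 = \frac{1}{2} \cdot \frac{1}{690} \cdot 3294 - 628 = \frac{549}{230} - 628 = - \frac{143891}{230}$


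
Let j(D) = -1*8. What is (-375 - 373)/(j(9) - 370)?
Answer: 374/189 ≈ 1.9788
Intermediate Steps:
j(D) = -8
(-375 - 373)/(j(9) - 370) = (-375 - 373)/(-8 - 370) = -748/(-378) = -748*(-1/378) = 374/189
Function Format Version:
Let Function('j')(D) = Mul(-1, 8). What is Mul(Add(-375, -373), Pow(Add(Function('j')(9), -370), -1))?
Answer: Rational(374, 189) ≈ 1.9788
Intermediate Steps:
Function('j')(D) = -8
Mul(Add(-375, -373), Pow(Add(Function('j')(9), -370), -1)) = Mul(Add(-375, -373), Pow(Add(-8, -370), -1)) = Mul(-748, Pow(-378, -1)) = Mul(-748, Rational(-1, 378)) = Rational(374, 189)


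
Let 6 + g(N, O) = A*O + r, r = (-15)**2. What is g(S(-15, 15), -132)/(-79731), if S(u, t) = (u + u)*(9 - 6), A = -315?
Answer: -13933/26577 ≈ -0.52425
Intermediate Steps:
r = 225
S(u, t) = 6*u (S(u, t) = (2*u)*3 = 6*u)
g(N, O) = 219 - 315*O (g(N, O) = -6 + (-315*O + 225) = -6 + (225 - 315*O) = 219 - 315*O)
g(S(-15, 15), -132)/(-79731) = (219 - 315*(-132))/(-79731) = (219 + 41580)*(-1/79731) = 41799*(-1/79731) = -13933/26577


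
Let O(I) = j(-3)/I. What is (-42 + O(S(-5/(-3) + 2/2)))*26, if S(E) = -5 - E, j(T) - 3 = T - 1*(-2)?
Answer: -25272/23 ≈ -1098.8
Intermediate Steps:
j(T) = 5 + T (j(T) = 3 + (T - 1*(-2)) = 3 + (T + 2) = 3 + (2 + T) = 5 + T)
O(I) = 2/I (O(I) = (5 - 3)/I = 2/I)
(-42 + O(S(-5/(-3) + 2/2)))*26 = (-42 + 2/(-5 - (-5/(-3) + 2/2)))*26 = (-42 + 2/(-5 - (-5*(-⅓) + 2*(½))))*26 = (-42 + 2/(-5 - (5/3 + 1)))*26 = (-42 + 2/(-5 - 1*8/3))*26 = (-42 + 2/(-5 - 8/3))*26 = (-42 + 2/(-23/3))*26 = (-42 + 2*(-3/23))*26 = (-42 - 6/23)*26 = -972/23*26 = -25272/23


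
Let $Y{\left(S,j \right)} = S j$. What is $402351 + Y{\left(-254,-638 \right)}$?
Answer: $564403$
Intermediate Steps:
$402351 + Y{\left(-254,-638 \right)} = 402351 - -162052 = 402351 + 162052 = 564403$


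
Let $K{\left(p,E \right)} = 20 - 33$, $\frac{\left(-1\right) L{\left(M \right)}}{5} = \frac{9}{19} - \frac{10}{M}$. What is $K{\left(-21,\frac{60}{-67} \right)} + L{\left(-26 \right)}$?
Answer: $- \frac{4271}{247} \approx -17.292$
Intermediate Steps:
$L{\left(M \right)} = - \frac{45}{19} + \frac{50}{M}$ ($L{\left(M \right)} = - 5 \left(\frac{9}{19} - \frac{10}{M}\right) = - \frac{45}{19} + \frac{50}{M}$)
$K{\left(p,E \right)} = -13$
$K{\left(-21,\frac{60}{-67} \right)} + L{\left(-26 \right)} = -13 - \left(\frac{45}{19} - \frac{50}{-26}\right) = -13 + \left(- \frac{45}{19} + 50 \left(- \frac{1}{26}\right)\right) = -13 - \frac{1060}{247} = - \frac{4271}{247}$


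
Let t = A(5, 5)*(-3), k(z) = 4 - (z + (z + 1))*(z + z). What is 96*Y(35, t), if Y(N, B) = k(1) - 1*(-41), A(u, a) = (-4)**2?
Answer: 3744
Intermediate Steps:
A(u, a) = 16
k(z) = 4 - 2*z*(1 + 2*z) (k(z) = 4 - (z + (1 + z))*2*z = 4 - (1 + 2*z)*2*z = 4 - 2*z*(1 + 2*z))
t = -48 (t = 16*(-3) = -48)
Y(N, B) = 39 (Y(N, B) = (4 - 4*1**2 - 2*1) - 1*(-41) = (4 - 4*1 - 2) + 41 = (4 - 4 - 2) + 41 = -2 + 41 = 39)
96*Y(35, t) = 96*39 = 3744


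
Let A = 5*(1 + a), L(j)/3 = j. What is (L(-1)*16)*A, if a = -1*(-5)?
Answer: -1440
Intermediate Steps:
a = 5
L(j) = 3*j
A = 30 (A = 5*(1 + 5) = 5*6 = 30)
(L(-1)*16)*A = ((3*(-1))*16)*30 = -3*16*30 = -48*30 = -1440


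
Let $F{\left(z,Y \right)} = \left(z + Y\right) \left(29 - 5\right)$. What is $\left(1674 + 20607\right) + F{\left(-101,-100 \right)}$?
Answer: $17457$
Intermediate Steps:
$F{\left(z,Y \right)} = 24 Y + 24 z$ ($F{\left(z,Y \right)} = \left(Y + z\right) 24 = 24 Y + 24 z$)
$\left(1674 + 20607\right) + F{\left(-101,-100 \right)} = \left(1674 + 20607\right) + \left(24 \left(-100\right) + 24 \left(-101\right)\right) = 22281 - 4824 = 17457$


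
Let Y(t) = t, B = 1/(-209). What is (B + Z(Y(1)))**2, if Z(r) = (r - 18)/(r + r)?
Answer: 12638025/174724 ≈ 72.331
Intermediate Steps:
B = -1/209 ≈ -0.0047847
Z(r) = (-18 + r)/(2*r) (Z(r) = (-18 + r)/((2*r)) = (-18 + r)*(1/(2*r)) = (-18 + r)/(2*r))
(B + Z(Y(1)))**2 = (-1/209 + (1/2)*(-18 + 1)/1)**2 = (-1/209 + (1/2)*1*(-17))**2 = (-1/209 - 17/2)**2 = (-3555/418)**2 = 12638025/174724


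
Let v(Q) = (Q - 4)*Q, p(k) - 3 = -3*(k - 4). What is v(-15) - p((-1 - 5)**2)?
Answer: 378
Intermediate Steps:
p(k) = 15 - 3*k (p(k) = 3 - 3*(k - 4) = 3 - 3*(-4 + k) = 3 + (12 - 3*k) = 15 - 3*k)
v(Q) = Q*(-4 + Q) (v(Q) = (-4 + Q)*Q = Q*(-4 + Q))
v(-15) - p((-1 - 5)**2) = -15*(-4 - 15) - (15 - 3*(-1 - 5)**2) = -15*(-19) - (15 - 3*(-6)**2) = 285 - (15 - 3*36) = 285 - (15 - 108) = 285 - 1*(-93) = 285 + 93 = 378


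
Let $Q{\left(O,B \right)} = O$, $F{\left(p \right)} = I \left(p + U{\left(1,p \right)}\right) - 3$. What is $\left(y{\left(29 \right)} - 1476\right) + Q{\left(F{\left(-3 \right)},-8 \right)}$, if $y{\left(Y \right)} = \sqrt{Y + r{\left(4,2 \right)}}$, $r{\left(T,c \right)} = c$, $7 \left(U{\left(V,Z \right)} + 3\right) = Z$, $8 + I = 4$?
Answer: $- \frac{10173}{7} + \sqrt{31} \approx -1447.7$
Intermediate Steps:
$I = -4$ ($I = -8 + 4 = -4$)
$U{\left(V,Z \right)} = -3 + \frac{Z}{7}$
$F{\left(p \right)} = 9 - \frac{32 p}{7}$ ($F{\left(p \right)} = - 4 \left(p + \left(-3 + \frac{p}{7}\right)\right) - 3 = - 4 \left(-3 + \frac{8 p}{7}\right) - 3 = \left(12 - \frac{32 p}{7}\right) - 3 = 9 - \frac{32 p}{7}$)
$y{\left(Y \right)} = \sqrt{2 + Y}$ ($y{\left(Y \right)} = \sqrt{Y + 2} = \sqrt{2 + Y}$)
$\left(y{\left(29 \right)} - 1476\right) + Q{\left(F{\left(-3 \right)},-8 \right)} = \left(\sqrt{2 + 29} - 1476\right) + \left(9 - - \frac{96}{7}\right) = \left(\sqrt{31} - 1476\right) + \left(9 + \frac{96}{7}\right) = \left(-1476 + \sqrt{31}\right) + \frac{159}{7} = - \frac{10173}{7} + \sqrt{31}$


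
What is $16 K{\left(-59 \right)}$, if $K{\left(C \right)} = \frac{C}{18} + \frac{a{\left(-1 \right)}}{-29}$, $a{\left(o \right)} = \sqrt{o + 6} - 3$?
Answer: $- \frac{13256}{261} - \frac{16 \sqrt{5}}{29} \approx -52.023$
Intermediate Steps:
$a{\left(o \right)} = -3 + \sqrt{6 + o}$ ($a{\left(o \right)} = \sqrt{6 + o} - 3 = -3 + \sqrt{6 + o}$)
$K{\left(C \right)} = \frac{3}{29} - \frac{\sqrt{5}}{29} + \frac{C}{18}$ ($K{\left(C \right)} = \frac{C}{18} + \frac{-3 + \sqrt{6 - 1}}{-29} = C \frac{1}{18} + \left(-3 + \sqrt{5}\right) \left(- \frac{1}{29}\right) = \frac{C}{18} + \left(\frac{3}{29} - \frac{\sqrt{5}}{29}\right) = \frac{3}{29} - \frac{\sqrt{5}}{29} + \frac{C}{18}$)
$16 K{\left(-59 \right)} = 16 \left(\frac{3}{29} - \frac{\sqrt{5}}{29} + \frac{1}{18} \left(-59\right)\right) = 16 \left(\frac{3}{29} - \frac{\sqrt{5}}{29} - \frac{59}{18}\right) = 16 \left(- \frac{1657}{522} - \frac{\sqrt{5}}{29}\right) = - \frac{13256}{261} - \frac{16 \sqrt{5}}{29}$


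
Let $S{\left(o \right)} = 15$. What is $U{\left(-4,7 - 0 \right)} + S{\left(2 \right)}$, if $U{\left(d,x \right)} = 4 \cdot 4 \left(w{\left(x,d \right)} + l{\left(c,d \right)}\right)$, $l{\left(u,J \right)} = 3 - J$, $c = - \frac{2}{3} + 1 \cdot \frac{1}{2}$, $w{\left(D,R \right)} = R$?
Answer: $63$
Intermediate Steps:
$c = - \frac{1}{6}$ ($c = \left(-2\right) \frac{1}{3} + 1 \cdot \frac{1}{2} = - \frac{2}{3} + \frac{1}{2} = - \frac{1}{6} \approx -0.16667$)
$U{\left(d,x \right)} = 48$ ($U{\left(d,x \right)} = 4 \cdot 4 \left(d - \left(-3 + d\right)\right) = 16 \cdot 3 = 48$)
$U{\left(-4,7 - 0 \right)} + S{\left(2 \right)} = 48 + 15 = 63$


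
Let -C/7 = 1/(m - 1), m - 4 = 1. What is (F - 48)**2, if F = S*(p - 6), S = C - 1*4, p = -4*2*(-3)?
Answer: 91809/4 ≈ 22952.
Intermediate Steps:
m = 5 (m = 4 + 1 = 5)
C = -7/4 (C = -7/(5 - 1) = -7/4 ≈ -1.7500)
p = 24 (p = -8*(-3) = 24)
S = -23/4 (S = -7/4 - 1*4 = -7/4 - 4 = -23/4 ≈ -5.7500)
F = -207/2 (F = -23*(24 - 6)/4 = -23/4*18 = -207/2 ≈ -103.50)
(F - 48)**2 = (-207/2 - 48)**2 = (-303/2)**2 = 91809/4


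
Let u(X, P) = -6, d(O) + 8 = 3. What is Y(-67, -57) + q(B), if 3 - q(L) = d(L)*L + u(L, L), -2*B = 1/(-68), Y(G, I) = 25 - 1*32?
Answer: 277/136 ≈ 2.0368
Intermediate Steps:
Y(G, I) = -7 (Y(G, I) = 25 - 32 = -7)
d(O) = -5 (d(O) = -8 + 3 = -5)
B = 1/136 (B = -½/(-68) = -½*(-1/68) = 1/136 ≈ 0.0073529)
q(L) = 9 + 5*L (q(L) = 3 - (-5*L - 6) = 3 - (-6 - 5*L) = 3 + (6 + 5*L) = 9 + 5*L)
Y(-67, -57) + q(B) = -7 + (9 + 5*(1/136)) = -7 + (9 + 5/136) = -7 + 1229/136 = 277/136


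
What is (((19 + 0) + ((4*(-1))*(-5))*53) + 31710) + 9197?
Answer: 41986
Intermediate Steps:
(((19 + 0) + ((4*(-1))*(-5))*53) + 31710) + 9197 = ((19 - 4*(-5)*53) + 31710) + 9197 = ((19 + 20*53) + 31710) + 9197 = ((19 + 1060) + 31710) + 9197 = (1079 + 31710) + 9197 = 32789 + 9197 = 41986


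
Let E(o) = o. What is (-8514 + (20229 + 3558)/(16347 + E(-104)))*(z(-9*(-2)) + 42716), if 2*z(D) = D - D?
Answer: -5906303516340/16243 ≈ -3.6362e+8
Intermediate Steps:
z(D) = 0 (z(D) = (D - D)/2 = (1/2)*0 = 0)
(-8514 + (20229 + 3558)/(16347 + E(-104)))*(z(-9*(-2)) + 42716) = (-8514 + (20229 + 3558)/(16347 - 104))*(0 + 42716) = (-8514 + 23787/16243)*42716 = -138269115/16243*42716 = -5906303516340/16243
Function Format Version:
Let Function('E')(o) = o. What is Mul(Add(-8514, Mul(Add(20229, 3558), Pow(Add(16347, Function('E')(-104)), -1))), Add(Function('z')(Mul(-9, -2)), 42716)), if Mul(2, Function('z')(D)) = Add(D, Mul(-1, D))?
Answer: Rational(-5906303516340, 16243) ≈ -3.6362e+8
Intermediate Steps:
Function('z')(D) = 0 (Function('z')(D) = Mul(Rational(1, 2), Add(D, Mul(-1, D))) = Mul(Rational(1, 2), 0) = 0)
Mul(Add(-8514, Mul(Add(20229, 3558), Pow(Add(16347, Function('E')(-104)), -1))), Add(Function('z')(Mul(-9, -2)), 42716)) = Mul(Add(-8514, Mul(Add(20229, 3558), Pow(Add(16347, -104), -1))), Add(0, 42716)) = Mul(Add(-8514, Mul(23787, Pow(16243, -1))), 42716) = Mul(Add(-8514, Mul(23787, Rational(1, 16243))), 42716) = Mul(Add(-8514, Rational(23787, 16243)), 42716) = Mul(Rational(-138269115, 16243), 42716) = Rational(-5906303516340, 16243)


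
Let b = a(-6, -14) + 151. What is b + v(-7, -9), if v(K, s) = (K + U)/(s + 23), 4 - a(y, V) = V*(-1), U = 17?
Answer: 992/7 ≈ 141.71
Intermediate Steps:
a(y, V) = 4 + V (a(y, V) = 4 - V*(-1) = 4 - (-1)*V = 4 + V)
v(K, s) = (17 + K)/(23 + s) (v(K, s) = (K + 17)/(s + 23) = (17 + K)/(23 + s))
b = 141 (b = (4 - 14) + 151 = -10 + 151 = 141)
b + v(-7, -9) = 141 + (17 - 7)/(23 - 9) = 141 + 10/14 = 141 + (1/14)*10 = 141 + 5/7 = 992/7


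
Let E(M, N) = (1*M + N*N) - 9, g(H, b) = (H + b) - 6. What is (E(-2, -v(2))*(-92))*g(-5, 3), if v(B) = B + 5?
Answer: 27968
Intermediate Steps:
g(H, b) = -6 + H + b
v(B) = 5 + B
E(M, N) = -9 + M + N**2 (E(M, N) = (M + N**2) - 9 = -9 + M + N**2)
(E(-2, -v(2))*(-92))*g(-5, 3) = ((-9 - 2 + (-(5 + 2))**2)*(-92))*(-6 - 5 + 3) = ((-9 - 2 + (-1*7)**2)*(-92))*(-8) = ((-9 - 2 + (-7)**2)*(-92))*(-8) = ((-9 - 2 + 49)*(-92))*(-8) = (38*(-92))*(-8) = -3496*(-8) = 27968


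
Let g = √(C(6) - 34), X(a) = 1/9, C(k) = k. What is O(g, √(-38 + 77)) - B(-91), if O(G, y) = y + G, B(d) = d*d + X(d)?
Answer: -74530/9 + √39 + 2*I*√7 ≈ -8274.9 + 5.2915*I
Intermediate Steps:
X(a) = ⅑
B(d) = ⅑ + d² (B(d) = d*d + ⅑ = d² + ⅑ = ⅑ + d²)
g = 2*I*√7 (g = √(6 - 34) = √(-28) = 2*I*√7 ≈ 5.2915*I)
O(G, y) = G + y
O(g, √(-38 + 77)) - B(-91) = (2*I*√7 + √(-38 + 77)) - (⅑ + (-91)²) = (2*I*√7 + √39) - (⅑ + 8281) = (√39 + 2*I*√7) - 1*74530/9 = (√39 + 2*I*√7) - 74530/9 = -74530/9 + √39 + 2*I*√7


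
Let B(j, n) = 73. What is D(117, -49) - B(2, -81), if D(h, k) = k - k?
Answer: -73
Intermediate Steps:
D(h, k) = 0
D(117, -49) - B(2, -81) = 0 - 1*73 = 0 - 73 = -73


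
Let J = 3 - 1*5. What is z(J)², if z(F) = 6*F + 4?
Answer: 64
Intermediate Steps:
J = -2 (J = 3 - 5 = -2)
z(F) = 4 + 6*F
z(J)² = (4 + 6*(-2))² = (4 - 12)² = (-8)² = 64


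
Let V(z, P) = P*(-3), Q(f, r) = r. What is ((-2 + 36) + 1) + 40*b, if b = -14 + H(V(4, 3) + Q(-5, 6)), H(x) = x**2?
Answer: -165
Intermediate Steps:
V(z, P) = -3*P
b = -5 (b = -14 + (-3*3 + 6)**2 = -14 + (-9 + 6)**2 = -14 + (-3)**2 = -14 + 9 = -5)
((-2 + 36) + 1) + 40*b = ((-2 + 36) + 1) + 40*(-5) = (34 + 1) - 200 = 35 - 200 = -165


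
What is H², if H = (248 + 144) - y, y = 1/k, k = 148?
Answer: 3365740225/21904 ≈ 1.5366e+5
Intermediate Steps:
y = 1/148 ≈ 0.0067568
H = 58015/148 (H = (248 + 144) - 1*1/148 = 392 - 1/148 = 58015/148 ≈ 391.99)
H² = (58015/148)² = 3365740225/21904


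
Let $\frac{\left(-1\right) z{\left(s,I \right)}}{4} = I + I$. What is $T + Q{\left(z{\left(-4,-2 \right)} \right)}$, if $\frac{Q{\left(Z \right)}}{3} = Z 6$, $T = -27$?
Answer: $261$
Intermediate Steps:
$z{\left(s,I \right)} = - 8 I$ ($z{\left(s,I \right)} = - 4 \left(I + I\right) = - 4 \cdot 2 I = - 8 I$)
$Q{\left(Z \right)} = 18 Z$ ($Q{\left(Z \right)} = 3 Z 6 = 3 \cdot 6 Z = 18 Z$)
$T + Q{\left(z{\left(-4,-2 \right)} \right)} = -27 + 18 \left(\left(-8\right) \left(-2\right)\right) = -27 + 18 \cdot 16 = -27 + 288 = 261$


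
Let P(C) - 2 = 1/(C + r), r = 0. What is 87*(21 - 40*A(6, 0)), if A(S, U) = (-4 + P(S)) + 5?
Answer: -9193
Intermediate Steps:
P(C) = 2 + 1/C (P(C) = 2 + 1/(C + 0) = 2 + 1/C)
A(S, U) = 3 + 1/S (A(S, U) = (-4 + (2 + 1/S)) + 5 = (-2 + 1/S) + 5 = 3 + 1/S)
87*(21 - 40*A(6, 0)) = 87*(21 - 40*(3 + 1/6)) = 87*(21 - 40*(3 + ⅙)) = 87*(21 - 40*19/6) = 87*(21 - 380/3) = 87*(-317/3) = -9193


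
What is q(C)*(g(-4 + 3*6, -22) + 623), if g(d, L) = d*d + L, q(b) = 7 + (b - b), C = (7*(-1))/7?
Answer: 5579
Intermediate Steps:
C = -1 (C = -7*⅐ = -1)
q(b) = 7 (q(b) = 7 + 0 = 7)
g(d, L) = L + d² (g(d, L) = d² + L = L + d²)
q(C)*(g(-4 + 3*6, -22) + 623) = 7*((-22 + (-4 + 3*6)²) + 623) = 7*((-22 + (-4 + 18)²) + 623) = 7*((-22 + 14²) + 623) = 7*((-22 + 196) + 623) = 7*(174 + 623) = 7*797 = 5579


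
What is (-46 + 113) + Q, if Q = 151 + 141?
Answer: 359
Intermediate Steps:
Q = 292
(-46 + 113) + Q = (-46 + 113) + 292 = 67 + 292 = 359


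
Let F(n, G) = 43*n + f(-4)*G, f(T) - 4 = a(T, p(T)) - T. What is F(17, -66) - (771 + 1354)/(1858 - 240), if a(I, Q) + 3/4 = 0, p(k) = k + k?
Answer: 203210/809 ≈ 251.19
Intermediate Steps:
p(k) = 2*k
a(I, Q) = -3/4 (a(I, Q) = -3/4 + 0 = -3/4)
f(T) = 13/4 - T (f(T) = 4 + (-3/4 - T) = 13/4 - T)
F(n, G) = 43*n + 29*G/4 (F(n, G) = 43*n + (13/4 - 1*(-4))*G = 43*n + (13/4 + 4)*G = 43*n + 29*G/4)
F(17, -66) - (771 + 1354)/(1858 - 240) = (43*17 + (29/4)*(-66)) - (771 + 1354)/(1858 - 240) = (731 - 957/2) - 2125/1618 = 505/2 - 2125/1618 = 203210/809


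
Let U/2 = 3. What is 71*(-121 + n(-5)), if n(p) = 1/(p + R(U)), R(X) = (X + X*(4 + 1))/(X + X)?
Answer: -17253/2 ≈ -8626.5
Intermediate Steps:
U = 6 (U = 2*3 = 6)
R(X) = 3 (R(X) = (X + X*5)/((2*X)) = (X + 5*X)*(1/(2*X)) = (6*X)*(1/(2*X)) = 3)
n(p) = 1/(3 + p) (n(p) = 1/(p + 3) = 1/(3 + p))
71*(-121 + n(-5)) = 71*(-121 + 1/(3 - 5)) = 71*(-121 + 1/(-2)) = 71*(-121 - 1/2) = 71*(-243/2) = -17253/2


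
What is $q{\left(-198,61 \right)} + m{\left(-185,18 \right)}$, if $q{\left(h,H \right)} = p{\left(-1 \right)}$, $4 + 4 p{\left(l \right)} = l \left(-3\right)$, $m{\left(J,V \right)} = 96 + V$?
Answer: $\frac{455}{4} \approx 113.75$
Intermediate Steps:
$p{\left(l \right)} = -1 - \frac{3 l}{4}$ ($p{\left(l \right)} = -1 + \frac{l \left(-3\right)}{4} = -1 + \frac{\left(-3\right) l}{4} = -1 - \frac{3 l}{4}$)
$q{\left(h,H \right)} = - \frac{1}{4}$ ($q{\left(h,H \right)} = -1 - - \frac{3}{4} = -1 + \frac{3}{4} = - \frac{1}{4}$)
$q{\left(-198,61 \right)} + m{\left(-185,18 \right)} = - \frac{1}{4} + \left(96 + 18\right) = - \frac{1}{4} + 114 = \frac{455}{4}$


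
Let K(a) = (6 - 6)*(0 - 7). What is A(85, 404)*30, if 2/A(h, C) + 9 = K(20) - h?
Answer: -30/47 ≈ -0.63830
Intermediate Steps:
K(a) = 0 (K(a) = 0*(-7) = 0)
A(h, C) = 2/(-9 - h) (A(h, C) = 2/(-9 + (0 - h)) = 2/(-9 - h))
A(85, 404)*30 = -2/(9 + 85)*30 = -2/94*30 = -2*1/94*30 = -1/47*30 = -30/47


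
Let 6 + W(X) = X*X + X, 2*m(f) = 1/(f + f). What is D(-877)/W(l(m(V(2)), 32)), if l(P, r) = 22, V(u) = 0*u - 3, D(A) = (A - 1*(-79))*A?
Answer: 349923/250 ≈ 1399.7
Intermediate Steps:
D(A) = A*(79 + A) (D(A) = (A + 79)*A = (79 + A)*A = A*(79 + A))
V(u) = -3 (V(u) = 0 - 3 = -3)
m(f) = 1/(4*f) (m(f) = 1/(2*(f + f)) = 1/(2*((2*f))) = (1/(2*f))/2 = 1/(4*f))
W(X) = -6 + X + X² (W(X) = -6 + (X*X + X) = -6 + (X² + X) = -6 + (X + X²) = -6 + X + X²)
D(-877)/W(l(m(V(2)), 32)) = (-877*(79 - 877))/(-6 + 22 + 22²) = (-877*(-798))/(-6 + 22 + 484) = 699846/500 = 699846*(1/500) = 349923/250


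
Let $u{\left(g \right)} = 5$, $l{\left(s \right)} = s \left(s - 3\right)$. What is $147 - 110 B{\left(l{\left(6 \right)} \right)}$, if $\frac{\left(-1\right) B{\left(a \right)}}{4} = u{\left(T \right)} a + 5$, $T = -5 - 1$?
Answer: $41947$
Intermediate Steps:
$l{\left(s \right)} = s \left(-3 + s\right)$
$T = -6$
$B{\left(a \right)} = -20 - 20 a$ ($B{\left(a \right)} = - 4 \left(5 a + 5\right) = - 4 \left(5 + 5 a\right) = -20 - 20 a$)
$147 - 110 B{\left(l{\left(6 \right)} \right)} = 147 - 110 \left(-20 - 20 \cdot 6 \left(-3 + 6\right)\right) = 147 - 110 \left(-20 - 20 \cdot 6 \cdot 3\right) = 147 - 110 \left(-20 - 360\right) = 147 - -41800 = 147 + 41800 = 41947$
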